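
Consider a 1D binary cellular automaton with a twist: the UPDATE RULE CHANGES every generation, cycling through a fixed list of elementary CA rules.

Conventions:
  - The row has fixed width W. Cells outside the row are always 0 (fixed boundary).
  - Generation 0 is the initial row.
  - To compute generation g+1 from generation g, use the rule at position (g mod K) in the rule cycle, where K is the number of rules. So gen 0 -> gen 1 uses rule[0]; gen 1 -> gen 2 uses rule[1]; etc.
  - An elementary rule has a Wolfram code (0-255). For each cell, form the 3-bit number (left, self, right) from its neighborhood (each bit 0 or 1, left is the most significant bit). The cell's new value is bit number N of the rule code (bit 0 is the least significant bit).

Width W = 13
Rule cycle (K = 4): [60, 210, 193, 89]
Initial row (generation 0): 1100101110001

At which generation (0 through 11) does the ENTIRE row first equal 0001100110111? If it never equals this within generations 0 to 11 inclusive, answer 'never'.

Gen 0: 1100101110001
Gen 1 (rule 60): 1010111001001
Gen 2 (rule 210): 0000011110110
Gen 3 (rule 193): 1111001110010
Gen 4 (rule 89): 1001101011001
Gen 5 (rule 60): 1101011110101
Gen 6 (rule 210): 0100001110000
Gen 7 (rule 193): 0001100110111
Gen 8 (rule 89): 1101110110101
Gen 9 (rule 60): 1011001101111
Gen 10 (rule 210): 0001110100111
Gen 11 (rule 193): 1100110000011

Answer: 7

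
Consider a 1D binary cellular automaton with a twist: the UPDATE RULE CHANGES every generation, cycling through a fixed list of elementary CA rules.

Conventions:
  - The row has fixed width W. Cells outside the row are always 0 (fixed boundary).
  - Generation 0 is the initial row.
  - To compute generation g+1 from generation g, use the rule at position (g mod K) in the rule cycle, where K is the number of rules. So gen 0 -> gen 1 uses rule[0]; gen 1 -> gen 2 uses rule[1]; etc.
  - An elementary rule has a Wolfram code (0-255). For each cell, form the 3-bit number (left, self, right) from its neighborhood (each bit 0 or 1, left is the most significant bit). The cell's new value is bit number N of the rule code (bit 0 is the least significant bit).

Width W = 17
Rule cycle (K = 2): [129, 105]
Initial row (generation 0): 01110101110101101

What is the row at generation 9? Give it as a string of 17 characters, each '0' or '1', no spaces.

Gen 0: 01110101110101101
Gen 1 (rule 129): 00100000100000000
Gen 2 (rule 105): 10001110001111111
Gen 3 (rule 129): 00100100100111110
Gen 4 (rule 105): 10000000000100010
Gen 5 (rule 129): 00111111110001000
Gen 6 (rule 105): 10100000010100011
Gen 7 (rule 129): 00001111000001000
Gen 8 (rule 105): 11101001011100011
Gen 9 (rule 129): 01000000001001000

Answer: 01000000001001000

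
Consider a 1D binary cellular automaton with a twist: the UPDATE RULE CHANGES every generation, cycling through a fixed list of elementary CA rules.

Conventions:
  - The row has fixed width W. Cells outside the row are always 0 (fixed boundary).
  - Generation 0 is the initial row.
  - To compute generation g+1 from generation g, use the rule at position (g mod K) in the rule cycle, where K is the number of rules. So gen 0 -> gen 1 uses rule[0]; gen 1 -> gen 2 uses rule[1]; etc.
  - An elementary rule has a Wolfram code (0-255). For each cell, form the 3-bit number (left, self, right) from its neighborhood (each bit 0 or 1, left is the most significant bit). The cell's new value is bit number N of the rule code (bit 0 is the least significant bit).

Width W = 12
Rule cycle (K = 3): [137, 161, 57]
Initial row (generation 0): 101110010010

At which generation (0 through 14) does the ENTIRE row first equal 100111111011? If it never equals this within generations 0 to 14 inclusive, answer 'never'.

Gen 0: 101110010010
Gen 1 (rule 137): 001100000000
Gen 2 (rule 161): 100001111111
Gen 3 (rule 57): 011101000000
Gen 4 (rule 137): 011000011111
Gen 5 (rule 161): 000011001110
Gen 6 (rule 57): 111010101001
Gen 7 (rule 137): 110000000000
Gen 8 (rule 161): 000111111111
Gen 9 (rule 57): 110100000000
Gen 10 (rule 137): 100001111111
Gen 11 (rule 161): 001100111110
Gen 12 (rule 57): 101010100001
Gen 13 (rule 137): 000000001100
Gen 14 (rule 161): 111111100001

Answer: never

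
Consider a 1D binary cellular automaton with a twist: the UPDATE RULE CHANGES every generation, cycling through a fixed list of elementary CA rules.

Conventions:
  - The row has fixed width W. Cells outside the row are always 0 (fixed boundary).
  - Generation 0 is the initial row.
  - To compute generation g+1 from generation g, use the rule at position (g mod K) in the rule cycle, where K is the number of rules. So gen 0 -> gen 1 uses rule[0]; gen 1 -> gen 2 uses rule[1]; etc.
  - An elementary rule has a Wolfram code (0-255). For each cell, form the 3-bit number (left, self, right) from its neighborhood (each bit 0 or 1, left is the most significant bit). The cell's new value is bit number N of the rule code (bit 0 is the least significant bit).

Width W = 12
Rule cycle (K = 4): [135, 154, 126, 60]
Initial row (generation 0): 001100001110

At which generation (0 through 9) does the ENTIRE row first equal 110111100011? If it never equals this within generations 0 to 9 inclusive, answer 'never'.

Gen 0: 001100001110
Gen 1 (rule 135): 110001110100
Gen 2 (rule 154): 101011100010
Gen 3 (rule 126): 111110110111
Gen 4 (rule 60): 100001101100
Gen 5 (rule 135): 101110000001
Gen 6 (rule 154): 001101000010
Gen 7 (rule 126): 011111100111
Gen 8 (rule 60): 010000010100
Gen 9 (rule 135): 110111110101

Answer: never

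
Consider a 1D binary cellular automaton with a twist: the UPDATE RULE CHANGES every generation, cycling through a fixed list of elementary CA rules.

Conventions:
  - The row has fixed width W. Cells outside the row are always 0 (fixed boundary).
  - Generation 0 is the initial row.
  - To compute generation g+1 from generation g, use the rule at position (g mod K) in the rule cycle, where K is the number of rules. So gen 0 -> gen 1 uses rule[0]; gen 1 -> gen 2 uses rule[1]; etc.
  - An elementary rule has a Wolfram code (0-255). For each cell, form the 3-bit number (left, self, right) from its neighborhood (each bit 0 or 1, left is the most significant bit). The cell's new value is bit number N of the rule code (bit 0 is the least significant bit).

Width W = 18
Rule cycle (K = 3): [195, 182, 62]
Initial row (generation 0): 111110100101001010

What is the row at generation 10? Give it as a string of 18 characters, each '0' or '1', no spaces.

Gen 0: 111110100101001010
Gen 1 (rule 195): 011110001000010000
Gen 2 (rule 182): 101101011100111000
Gen 3 (rule 62): 111011110011100100
Gen 4 (rule 195): 011001110101101001
Gen 5 (rule 182): 100110101110011111
Gen 6 (rule 62): 111101111001110000
Gen 7 (rule 195): 011100111010110111
Gen 8 (rule 182): 101011010111001010
Gen 9 (rule 62): 111110111100111111
Gen 10 (rule 195): 011110011101011111

Answer: 011110011101011111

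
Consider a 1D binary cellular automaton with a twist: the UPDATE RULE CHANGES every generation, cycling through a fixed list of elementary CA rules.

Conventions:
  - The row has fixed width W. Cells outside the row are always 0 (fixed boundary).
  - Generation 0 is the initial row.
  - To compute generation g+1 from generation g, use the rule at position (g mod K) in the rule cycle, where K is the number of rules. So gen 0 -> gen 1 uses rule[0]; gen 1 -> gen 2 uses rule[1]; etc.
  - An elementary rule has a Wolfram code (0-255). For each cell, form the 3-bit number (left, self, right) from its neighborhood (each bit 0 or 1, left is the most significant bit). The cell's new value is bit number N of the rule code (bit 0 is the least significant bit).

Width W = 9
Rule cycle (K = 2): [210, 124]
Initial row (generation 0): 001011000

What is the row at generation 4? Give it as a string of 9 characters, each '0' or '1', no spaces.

Answer: 111011101

Derivation:
Gen 0: 001011000
Gen 1 (rule 210): 010001100
Gen 2 (rule 124): 011001110
Gen 3 (rule 210): 101110111
Gen 4 (rule 124): 111011101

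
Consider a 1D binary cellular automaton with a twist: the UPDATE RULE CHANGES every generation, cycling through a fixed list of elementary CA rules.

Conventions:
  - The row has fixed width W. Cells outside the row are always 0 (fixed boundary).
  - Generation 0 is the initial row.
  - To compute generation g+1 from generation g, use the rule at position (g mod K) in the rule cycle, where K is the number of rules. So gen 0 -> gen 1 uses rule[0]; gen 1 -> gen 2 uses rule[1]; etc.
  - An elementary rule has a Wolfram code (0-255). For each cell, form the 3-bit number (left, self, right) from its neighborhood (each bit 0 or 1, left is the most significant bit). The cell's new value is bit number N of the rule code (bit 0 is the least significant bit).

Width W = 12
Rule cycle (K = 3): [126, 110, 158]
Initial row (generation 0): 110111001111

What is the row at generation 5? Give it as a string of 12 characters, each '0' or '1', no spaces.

Gen 0: 110111001111
Gen 1 (rule 126): 111101111001
Gen 2 (rule 110): 100111001011
Gen 3 (rule 158): 111110111010
Gen 4 (rule 126): 100011101111
Gen 5 (rule 110): 100110111001

Answer: 100110111001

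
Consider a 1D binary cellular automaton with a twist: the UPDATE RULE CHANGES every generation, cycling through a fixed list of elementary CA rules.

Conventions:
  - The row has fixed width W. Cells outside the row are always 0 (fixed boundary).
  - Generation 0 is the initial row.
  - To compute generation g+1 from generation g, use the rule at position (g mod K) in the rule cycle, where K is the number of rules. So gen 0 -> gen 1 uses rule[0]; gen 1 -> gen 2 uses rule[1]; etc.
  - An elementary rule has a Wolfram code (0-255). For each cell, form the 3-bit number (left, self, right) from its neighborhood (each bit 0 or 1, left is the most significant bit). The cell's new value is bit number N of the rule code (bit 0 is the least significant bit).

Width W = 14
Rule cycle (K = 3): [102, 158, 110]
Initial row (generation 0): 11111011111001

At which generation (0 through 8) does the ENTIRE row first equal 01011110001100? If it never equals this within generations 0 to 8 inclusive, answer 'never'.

Answer: never

Derivation:
Gen 0: 11111011111001
Gen 1 (rule 102): 00001100001011
Gen 2 (rule 158): 00011010011010
Gen 3 (rule 110): 00111110111110
Gen 4 (rule 102): 01000011000010
Gen 5 (rule 158): 11100110100111
Gen 6 (rule 110): 10101111101101
Gen 7 (rule 102): 11110000110111
Gen 8 (rule 158): 11101001100110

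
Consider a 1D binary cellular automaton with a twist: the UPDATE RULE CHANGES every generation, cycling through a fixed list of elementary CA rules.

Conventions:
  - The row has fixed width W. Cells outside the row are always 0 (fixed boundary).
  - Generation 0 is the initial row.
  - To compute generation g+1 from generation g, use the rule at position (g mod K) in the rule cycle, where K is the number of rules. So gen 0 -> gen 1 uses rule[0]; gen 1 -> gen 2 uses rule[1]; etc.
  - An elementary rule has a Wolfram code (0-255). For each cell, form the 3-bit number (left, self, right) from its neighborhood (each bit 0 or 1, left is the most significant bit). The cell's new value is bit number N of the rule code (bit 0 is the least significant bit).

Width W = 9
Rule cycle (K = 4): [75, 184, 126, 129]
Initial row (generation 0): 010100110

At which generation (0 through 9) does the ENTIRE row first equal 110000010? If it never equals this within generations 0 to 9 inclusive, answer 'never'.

Answer: 9

Derivation:
Gen 0: 010100110
Gen 1 (rule 75): 100001110
Gen 2 (rule 184): 010001101
Gen 3 (rule 126): 111011111
Gen 4 (rule 129): 010001110
Gen 5 (rule 75): 100111010
Gen 6 (rule 184): 010110101
Gen 7 (rule 126): 111111111
Gen 8 (rule 129): 011111110
Gen 9 (rule 75): 110000010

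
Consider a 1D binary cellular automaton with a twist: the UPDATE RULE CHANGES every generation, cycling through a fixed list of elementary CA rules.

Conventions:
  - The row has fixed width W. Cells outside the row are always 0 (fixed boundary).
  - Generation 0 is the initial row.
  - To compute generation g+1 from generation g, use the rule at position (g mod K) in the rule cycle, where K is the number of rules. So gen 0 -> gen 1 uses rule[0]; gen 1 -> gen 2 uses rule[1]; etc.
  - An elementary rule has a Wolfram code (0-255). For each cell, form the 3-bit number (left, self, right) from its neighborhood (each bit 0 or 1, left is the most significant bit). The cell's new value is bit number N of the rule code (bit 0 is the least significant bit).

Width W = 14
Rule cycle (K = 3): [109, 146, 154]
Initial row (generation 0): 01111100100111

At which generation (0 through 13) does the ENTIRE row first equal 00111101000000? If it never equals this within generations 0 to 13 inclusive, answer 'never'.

Answer: 9

Derivation:
Gen 0: 01111100100111
Gen 1 (rule 109): 01000100100101
Gen 2 (rule 146): 10101011011000
Gen 3 (rule 154): 00000010010100
Gen 4 (rule 109): 11111010011101
Gen 5 (rule 146): 01110001101000
Gen 6 (rule 154): 11101011000100
Gen 7 (rule 109): 10111111010101
Gen 8 (rule 146): 00011110000000
Gen 9 (rule 154): 00111101000000
Gen 10 (rule 109): 10100111011111
Gen 11 (rule 146): 00011010001110
Gen 12 (rule 154): 00110001011101
Gen 13 (rule 109): 10110101110111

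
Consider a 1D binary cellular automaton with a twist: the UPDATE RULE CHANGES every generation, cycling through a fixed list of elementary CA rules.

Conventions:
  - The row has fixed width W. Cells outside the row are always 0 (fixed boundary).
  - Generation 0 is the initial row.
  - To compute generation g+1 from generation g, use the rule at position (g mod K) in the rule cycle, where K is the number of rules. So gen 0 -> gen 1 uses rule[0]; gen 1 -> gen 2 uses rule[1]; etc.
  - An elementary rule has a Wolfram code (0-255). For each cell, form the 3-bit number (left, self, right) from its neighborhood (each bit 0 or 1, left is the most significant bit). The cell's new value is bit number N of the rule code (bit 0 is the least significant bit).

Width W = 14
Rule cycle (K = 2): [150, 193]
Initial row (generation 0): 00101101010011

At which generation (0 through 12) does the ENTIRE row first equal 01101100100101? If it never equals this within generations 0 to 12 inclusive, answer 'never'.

Answer: never

Derivation:
Gen 0: 00101101010011
Gen 1 (rule 150): 01100001011100
Gen 2 (rule 193): 00101100001101
Gen 3 (rule 150): 01100010010001
Gen 4 (rule 193): 00101000000100
Gen 5 (rule 150): 01101100001110
Gen 6 (rule 193): 00100101100110
Gen 7 (rule 150): 01111100011001
Gen 8 (rule 193): 00111101001000
Gen 9 (rule 150): 01011001111100
Gen 10 (rule 193): 00001000111101
Gen 11 (rule 150): 00011101011001
Gen 12 (rule 193): 11001100001000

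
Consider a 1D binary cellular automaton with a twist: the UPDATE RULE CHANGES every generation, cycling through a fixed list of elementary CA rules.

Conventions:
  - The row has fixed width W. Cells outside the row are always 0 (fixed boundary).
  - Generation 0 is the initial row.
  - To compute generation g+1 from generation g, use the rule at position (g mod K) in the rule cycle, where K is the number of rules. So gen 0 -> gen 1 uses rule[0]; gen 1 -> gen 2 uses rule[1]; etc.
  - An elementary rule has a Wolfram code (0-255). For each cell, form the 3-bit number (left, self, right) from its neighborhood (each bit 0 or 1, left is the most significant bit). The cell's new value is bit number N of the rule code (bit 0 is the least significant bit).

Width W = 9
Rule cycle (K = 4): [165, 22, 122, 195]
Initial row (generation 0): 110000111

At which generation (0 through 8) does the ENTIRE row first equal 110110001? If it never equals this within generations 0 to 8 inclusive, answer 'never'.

Gen 0: 110000111
Gen 1 (rule 165): 000110010
Gen 2 (rule 22): 001001111
Gen 3 (rule 122): 010111001
Gen 4 (rule 195): 100011010
Gen 5 (rule 165): 101000110
Gen 6 (rule 22): 101101001
Gen 7 (rule 122): 011110110
Gen 8 (rule 195): 101110010

Answer: never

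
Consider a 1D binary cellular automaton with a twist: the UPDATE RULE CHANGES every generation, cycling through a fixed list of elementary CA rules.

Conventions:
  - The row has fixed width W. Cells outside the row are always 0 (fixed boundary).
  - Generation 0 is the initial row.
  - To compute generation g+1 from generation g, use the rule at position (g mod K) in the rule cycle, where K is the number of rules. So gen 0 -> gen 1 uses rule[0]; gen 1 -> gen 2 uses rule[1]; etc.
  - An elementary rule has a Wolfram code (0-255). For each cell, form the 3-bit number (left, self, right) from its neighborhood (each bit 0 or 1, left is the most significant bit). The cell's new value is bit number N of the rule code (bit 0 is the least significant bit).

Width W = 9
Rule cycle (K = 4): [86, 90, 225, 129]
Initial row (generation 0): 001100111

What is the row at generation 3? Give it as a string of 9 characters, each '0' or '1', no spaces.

Answer: 000010110

Derivation:
Gen 0: 001100111
Gen 1 (rule 86): 010111001
Gen 2 (rule 90): 100101110
Gen 3 (rule 225): 000010110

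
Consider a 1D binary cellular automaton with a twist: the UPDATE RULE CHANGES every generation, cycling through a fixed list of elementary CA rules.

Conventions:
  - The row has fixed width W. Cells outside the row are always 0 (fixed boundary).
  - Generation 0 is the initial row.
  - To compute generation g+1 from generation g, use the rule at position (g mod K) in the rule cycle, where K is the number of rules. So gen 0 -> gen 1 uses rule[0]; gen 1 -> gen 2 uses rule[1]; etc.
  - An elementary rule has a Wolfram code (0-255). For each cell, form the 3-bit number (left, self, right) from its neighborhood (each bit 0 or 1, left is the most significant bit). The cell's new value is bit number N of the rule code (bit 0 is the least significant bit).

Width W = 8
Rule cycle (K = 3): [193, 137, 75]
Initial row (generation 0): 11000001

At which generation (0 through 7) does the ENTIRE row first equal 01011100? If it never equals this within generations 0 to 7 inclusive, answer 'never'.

Gen 0: 11000001
Gen 1 (rule 193): 01011100
Gen 2 (rule 137): 00011001
Gen 3 (rule 75): 11111010
Gen 4 (rule 193): 01111000
Gen 5 (rule 137): 01110011
Gen 6 (rule 75): 11010111
Gen 7 (rule 193): 01000011

Answer: 1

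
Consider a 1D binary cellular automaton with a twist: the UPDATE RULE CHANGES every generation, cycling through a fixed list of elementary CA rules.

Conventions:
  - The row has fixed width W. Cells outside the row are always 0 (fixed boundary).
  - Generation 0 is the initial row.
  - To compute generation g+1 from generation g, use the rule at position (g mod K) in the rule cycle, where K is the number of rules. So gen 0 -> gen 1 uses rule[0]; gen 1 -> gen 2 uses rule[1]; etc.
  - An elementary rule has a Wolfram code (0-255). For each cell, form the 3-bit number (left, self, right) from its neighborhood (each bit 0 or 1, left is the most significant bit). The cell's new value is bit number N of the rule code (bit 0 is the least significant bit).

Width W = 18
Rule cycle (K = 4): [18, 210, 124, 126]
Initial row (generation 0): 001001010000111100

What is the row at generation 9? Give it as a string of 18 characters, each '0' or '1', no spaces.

Answer: 001001100000110010

Derivation:
Gen 0: 001001010000111100
Gen 1 (rule 18): 010110001001000010
Gen 2 (rule 210): 100011010110100101
Gen 3 (rule 124): 110011111111110111
Gen 4 (rule 126): 111110000000011101
Gen 5 (rule 18): 000001000000100000
Gen 6 (rule 210): 000010100001010000
Gen 7 (rule 124): 000011110001111000
Gen 8 (rule 126): 000110011011001100
Gen 9 (rule 18): 001001100000110010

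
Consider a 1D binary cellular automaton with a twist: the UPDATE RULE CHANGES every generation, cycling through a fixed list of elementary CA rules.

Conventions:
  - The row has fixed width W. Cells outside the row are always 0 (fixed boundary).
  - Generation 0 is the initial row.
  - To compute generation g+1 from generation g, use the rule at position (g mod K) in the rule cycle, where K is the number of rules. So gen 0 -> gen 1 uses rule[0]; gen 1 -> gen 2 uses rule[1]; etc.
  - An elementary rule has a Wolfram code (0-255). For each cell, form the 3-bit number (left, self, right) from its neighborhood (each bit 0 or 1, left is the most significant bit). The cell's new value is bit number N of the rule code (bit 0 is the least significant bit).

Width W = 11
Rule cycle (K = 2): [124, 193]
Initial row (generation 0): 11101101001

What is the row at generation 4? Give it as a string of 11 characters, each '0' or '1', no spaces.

Answer: 11000110010

Derivation:
Gen 0: 11101101001
Gen 1 (rule 124): 10111111101
Gen 2 (rule 193): 00011111100
Gen 3 (rule 124): 00010000110
Gen 4 (rule 193): 11000110010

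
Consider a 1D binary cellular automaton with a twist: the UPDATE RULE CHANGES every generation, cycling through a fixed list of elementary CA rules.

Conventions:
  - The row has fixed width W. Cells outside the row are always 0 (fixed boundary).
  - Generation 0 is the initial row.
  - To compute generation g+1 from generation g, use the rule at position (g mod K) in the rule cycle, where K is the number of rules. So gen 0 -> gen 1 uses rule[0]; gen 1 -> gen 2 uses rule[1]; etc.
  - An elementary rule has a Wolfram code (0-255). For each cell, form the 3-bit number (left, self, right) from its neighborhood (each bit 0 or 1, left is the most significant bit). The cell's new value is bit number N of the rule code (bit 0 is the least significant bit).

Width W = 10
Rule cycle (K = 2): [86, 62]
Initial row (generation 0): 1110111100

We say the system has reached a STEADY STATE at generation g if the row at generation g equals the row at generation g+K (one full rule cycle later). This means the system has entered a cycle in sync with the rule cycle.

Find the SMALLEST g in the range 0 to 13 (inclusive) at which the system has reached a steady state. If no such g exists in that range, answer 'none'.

Answer: none

Derivation:
Gen 0: 1110111100
Gen 1 (rule 86): 0010000110
Gen 2 (rule 62): 0111001101
Gen 3 (rule 86): 1001110101
Gen 4 (rule 62): 1111001111
Gen 5 (rule 86): 0001110001
Gen 6 (rule 62): 0011001011
Gen 7 (rule 86): 0101111001
Gen 8 (rule 62): 1111000111
Gen 9 (rule 86): 0001101001
Gen 10 (rule 62): 0011011111
Gen 11 (rule 86): 0101000001
Gen 12 (rule 62): 1111100011
Gen 13 (rule 86): 0000110101
Gen 14 (rule 62): 0001101111
Gen 15 (rule 86): 0010100001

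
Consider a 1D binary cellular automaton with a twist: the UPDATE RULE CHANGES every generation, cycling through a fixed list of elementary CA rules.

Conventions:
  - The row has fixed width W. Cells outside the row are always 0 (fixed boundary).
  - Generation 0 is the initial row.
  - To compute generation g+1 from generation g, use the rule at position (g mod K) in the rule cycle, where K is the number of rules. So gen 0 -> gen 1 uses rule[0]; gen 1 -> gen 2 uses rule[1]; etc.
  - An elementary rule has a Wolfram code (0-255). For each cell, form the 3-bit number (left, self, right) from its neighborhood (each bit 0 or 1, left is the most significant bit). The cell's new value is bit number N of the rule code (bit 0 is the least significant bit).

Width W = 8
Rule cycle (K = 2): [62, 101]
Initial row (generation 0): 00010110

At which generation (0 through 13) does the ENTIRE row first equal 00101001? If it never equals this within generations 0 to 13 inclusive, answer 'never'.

Answer: 10

Derivation:
Gen 0: 00010110
Gen 1 (rule 62): 00111101
Gen 2 (rule 101): 10000111
Gen 3 (rule 62): 11001100
Gen 4 (rule 101): 01000101
Gen 5 (rule 62): 11101111
Gen 6 (rule 101): 00110001
Gen 7 (rule 62): 01101011
Gen 8 (rule 101): 00111101
Gen 9 (rule 62): 01100011
Gen 10 (rule 101): 00101001
Gen 11 (rule 62): 01111111
Gen 12 (rule 101): 00000001
Gen 13 (rule 62): 00000011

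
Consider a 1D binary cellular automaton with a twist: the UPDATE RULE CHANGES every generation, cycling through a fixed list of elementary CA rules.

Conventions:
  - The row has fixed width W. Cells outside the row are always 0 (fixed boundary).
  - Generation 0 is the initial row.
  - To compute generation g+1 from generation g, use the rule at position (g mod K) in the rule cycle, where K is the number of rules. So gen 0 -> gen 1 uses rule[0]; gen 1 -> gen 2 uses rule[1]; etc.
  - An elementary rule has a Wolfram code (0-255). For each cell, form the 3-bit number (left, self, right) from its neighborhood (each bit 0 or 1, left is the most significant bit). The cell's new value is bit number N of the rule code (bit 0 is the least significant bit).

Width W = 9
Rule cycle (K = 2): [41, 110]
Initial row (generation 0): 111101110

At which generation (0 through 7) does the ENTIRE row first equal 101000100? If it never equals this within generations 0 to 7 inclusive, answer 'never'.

Gen 0: 111101110
Gen 1 (rule 41): 100011000
Gen 2 (rule 110): 100111000
Gen 3 (rule 41): 000100011
Gen 4 (rule 110): 001100111
Gen 5 (rule 41): 101000100
Gen 6 (rule 110): 111001100
Gen 7 (rule 41): 100001001

Answer: 5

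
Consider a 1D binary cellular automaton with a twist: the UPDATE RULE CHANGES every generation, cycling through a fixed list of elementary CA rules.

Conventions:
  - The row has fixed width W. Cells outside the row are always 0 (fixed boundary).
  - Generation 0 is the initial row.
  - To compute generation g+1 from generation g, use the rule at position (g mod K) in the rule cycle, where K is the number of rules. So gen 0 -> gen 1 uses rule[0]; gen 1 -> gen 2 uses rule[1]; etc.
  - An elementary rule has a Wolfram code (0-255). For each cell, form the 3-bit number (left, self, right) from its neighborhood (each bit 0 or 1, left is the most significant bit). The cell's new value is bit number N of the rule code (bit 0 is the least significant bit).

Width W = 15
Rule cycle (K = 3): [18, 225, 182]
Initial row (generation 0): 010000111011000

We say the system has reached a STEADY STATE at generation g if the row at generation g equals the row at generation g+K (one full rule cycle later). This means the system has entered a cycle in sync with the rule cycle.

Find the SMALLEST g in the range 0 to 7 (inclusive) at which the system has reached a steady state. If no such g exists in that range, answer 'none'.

Answer: 7

Derivation:
Gen 0: 010000111011000
Gen 1 (rule 18): 101001000000100
Gen 2 (rule 225): 010000011110001
Gen 3 (rule 182): 111000101101011
Gen 4 (rule 18): 000101000000000
Gen 5 (rule 225): 110010011111111
Gen 6 (rule 182): 001111101111110
Gen 7 (rule 18): 010000000000001
Gen 8 (rule 225): 000111111111100
Gen 9 (rule 182): 001011111111010
Gen 10 (rule 18): 010000000000001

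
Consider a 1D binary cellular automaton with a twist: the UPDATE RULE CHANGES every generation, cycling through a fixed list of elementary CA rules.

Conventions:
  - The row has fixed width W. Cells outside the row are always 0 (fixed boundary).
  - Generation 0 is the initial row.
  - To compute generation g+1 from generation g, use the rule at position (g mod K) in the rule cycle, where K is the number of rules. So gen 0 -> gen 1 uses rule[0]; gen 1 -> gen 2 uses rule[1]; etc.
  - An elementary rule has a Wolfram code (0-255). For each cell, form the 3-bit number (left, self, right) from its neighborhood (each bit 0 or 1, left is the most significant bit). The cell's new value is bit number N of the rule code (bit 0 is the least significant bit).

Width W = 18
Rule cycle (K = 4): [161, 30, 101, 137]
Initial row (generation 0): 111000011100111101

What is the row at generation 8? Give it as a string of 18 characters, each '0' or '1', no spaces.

Gen 0: 111000011100111101
Gen 1 (rule 161): 010011001000011010
Gen 2 (rule 30): 111110111100110011
Gen 3 (rule 101): 000011000100010001
Gen 4 (rule 137): 111010010001000100
Gen 5 (rule 161): 010100000100010001
Gen 6 (rule 30): 110110001110111011
Gen 7 (rule 101): 011010100011001101
Gen 8 (rule 137): 010000001010001000

Answer: 010000001010001000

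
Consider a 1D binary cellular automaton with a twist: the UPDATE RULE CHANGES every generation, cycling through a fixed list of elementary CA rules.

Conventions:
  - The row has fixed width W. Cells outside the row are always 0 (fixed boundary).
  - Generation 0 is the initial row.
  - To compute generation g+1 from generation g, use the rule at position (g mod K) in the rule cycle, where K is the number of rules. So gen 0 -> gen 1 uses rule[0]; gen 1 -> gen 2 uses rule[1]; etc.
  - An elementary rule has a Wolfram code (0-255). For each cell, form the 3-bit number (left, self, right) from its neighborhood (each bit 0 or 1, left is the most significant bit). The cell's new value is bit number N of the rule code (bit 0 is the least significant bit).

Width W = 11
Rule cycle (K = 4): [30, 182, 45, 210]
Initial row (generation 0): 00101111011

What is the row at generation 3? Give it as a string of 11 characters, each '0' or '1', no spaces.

Answer: 10010000100

Derivation:
Gen 0: 00101111011
Gen 1 (rule 30): 01101000010
Gen 2 (rule 182): 10011100111
Gen 3 (rule 45): 10010000100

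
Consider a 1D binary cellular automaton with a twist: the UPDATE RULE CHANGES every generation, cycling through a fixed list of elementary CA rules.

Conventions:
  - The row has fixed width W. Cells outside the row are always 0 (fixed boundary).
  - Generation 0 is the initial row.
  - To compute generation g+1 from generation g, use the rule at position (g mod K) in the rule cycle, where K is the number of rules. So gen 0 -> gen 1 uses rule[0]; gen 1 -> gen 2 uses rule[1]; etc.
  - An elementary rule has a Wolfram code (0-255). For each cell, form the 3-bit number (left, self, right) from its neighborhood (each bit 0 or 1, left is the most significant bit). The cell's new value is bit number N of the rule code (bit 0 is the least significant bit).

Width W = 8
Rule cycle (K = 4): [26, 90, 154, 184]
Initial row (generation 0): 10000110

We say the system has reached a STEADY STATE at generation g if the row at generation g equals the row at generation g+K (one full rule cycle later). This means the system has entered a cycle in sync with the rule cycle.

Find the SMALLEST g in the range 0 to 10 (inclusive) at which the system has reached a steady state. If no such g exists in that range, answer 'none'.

Gen 0: 10000110
Gen 1 (rule 26): 01001101
Gen 2 (rule 90): 10111100
Gen 3 (rule 154): 00111010
Gen 4 (rule 184): 00110101
Gen 5 (rule 26): 01100000
Gen 6 (rule 90): 11110000
Gen 7 (rule 154): 11101000
Gen 8 (rule 184): 11010100
Gen 9 (rule 26): 10000010
Gen 10 (rule 90): 01000101
Gen 11 (rule 154): 10101000
Gen 12 (rule 184): 01010100
Gen 13 (rule 26): 10000010
Gen 14 (rule 90): 01000101

Answer: 9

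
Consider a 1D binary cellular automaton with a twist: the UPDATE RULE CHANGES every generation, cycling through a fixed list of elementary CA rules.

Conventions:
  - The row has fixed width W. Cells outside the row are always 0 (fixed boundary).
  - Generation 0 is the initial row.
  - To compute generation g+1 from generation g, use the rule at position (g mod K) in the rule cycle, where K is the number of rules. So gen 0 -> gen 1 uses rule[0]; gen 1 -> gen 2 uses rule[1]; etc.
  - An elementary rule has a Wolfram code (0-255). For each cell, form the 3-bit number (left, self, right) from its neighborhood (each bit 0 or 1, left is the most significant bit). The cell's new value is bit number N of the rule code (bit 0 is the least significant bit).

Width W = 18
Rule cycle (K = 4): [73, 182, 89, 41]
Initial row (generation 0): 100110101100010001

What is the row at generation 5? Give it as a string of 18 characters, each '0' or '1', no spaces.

Gen 0: 100110101100010001
Gen 1 (rule 73): 000110001101000100
Gen 2 (rule 182): 001001010011101110
Gen 3 (rule 89): 100100001010101011
Gen 4 (rule 41): 000001100101010110
Gen 5 (rule 73): 111101100000000110

Answer: 111101100000000110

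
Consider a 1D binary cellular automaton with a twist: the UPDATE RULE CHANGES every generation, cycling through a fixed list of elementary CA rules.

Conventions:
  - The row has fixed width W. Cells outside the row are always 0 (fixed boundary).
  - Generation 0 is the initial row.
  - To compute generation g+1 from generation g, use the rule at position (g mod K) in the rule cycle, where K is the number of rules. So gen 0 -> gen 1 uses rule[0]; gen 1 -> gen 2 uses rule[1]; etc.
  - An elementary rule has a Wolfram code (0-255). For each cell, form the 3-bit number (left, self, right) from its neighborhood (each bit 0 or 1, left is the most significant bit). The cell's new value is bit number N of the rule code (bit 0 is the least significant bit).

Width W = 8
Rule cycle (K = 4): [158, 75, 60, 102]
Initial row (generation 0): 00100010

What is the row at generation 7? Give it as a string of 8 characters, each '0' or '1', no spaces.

Gen 0: 00100010
Gen 1 (rule 158): 01110111
Gen 2 (rule 75): 11010101
Gen 3 (rule 60): 10111111
Gen 4 (rule 102): 11000001
Gen 5 (rule 158): 10100011
Gen 6 (rule 75): 00001111
Gen 7 (rule 60): 00001000

Answer: 00001000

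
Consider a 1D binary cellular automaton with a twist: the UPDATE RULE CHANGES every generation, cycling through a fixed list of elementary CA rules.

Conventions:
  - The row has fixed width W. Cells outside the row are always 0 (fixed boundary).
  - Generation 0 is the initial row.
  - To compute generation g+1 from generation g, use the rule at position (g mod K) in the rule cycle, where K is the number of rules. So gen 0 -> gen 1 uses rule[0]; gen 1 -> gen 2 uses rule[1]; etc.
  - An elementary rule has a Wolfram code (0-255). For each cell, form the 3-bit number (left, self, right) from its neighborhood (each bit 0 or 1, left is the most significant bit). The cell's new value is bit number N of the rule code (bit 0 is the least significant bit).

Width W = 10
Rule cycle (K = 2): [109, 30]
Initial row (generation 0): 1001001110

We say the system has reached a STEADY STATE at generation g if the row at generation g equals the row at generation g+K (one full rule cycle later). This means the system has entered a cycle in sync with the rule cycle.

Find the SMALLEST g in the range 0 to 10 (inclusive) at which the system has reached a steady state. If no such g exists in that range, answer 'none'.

Answer: none

Derivation:
Gen 0: 1001001110
Gen 1 (rule 109): 1001001010
Gen 2 (rule 30): 1111111011
Gen 3 (rule 109): 1000001111
Gen 4 (rule 30): 1100011000
Gen 5 (rule 109): 1101011011
Gen 6 (rule 30): 1001010010
Gen 7 (rule 109): 1001110010
Gen 8 (rule 30): 1111001111
Gen 9 (rule 109): 1001001001
Gen 10 (rule 30): 1111111111
Gen 11 (rule 109): 1000000001
Gen 12 (rule 30): 1100000011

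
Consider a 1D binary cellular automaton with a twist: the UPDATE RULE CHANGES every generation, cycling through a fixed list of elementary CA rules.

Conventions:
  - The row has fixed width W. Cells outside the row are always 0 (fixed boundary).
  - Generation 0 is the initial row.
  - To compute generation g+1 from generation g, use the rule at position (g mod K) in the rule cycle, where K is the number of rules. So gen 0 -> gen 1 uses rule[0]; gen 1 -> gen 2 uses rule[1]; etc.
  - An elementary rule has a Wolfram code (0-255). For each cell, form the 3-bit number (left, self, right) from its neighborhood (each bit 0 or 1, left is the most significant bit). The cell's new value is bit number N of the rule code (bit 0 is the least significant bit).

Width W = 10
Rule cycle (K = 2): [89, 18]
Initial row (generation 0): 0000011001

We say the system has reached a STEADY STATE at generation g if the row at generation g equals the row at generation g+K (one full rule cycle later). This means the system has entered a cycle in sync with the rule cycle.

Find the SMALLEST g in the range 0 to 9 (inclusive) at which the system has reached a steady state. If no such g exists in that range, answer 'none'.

Gen 0: 0000011001
Gen 1 (rule 89): 1111011100
Gen 2 (rule 18): 0000000010
Gen 3 (rule 89): 1111111001
Gen 4 (rule 18): 0000000110
Gen 5 (rule 89): 1111110111
Gen 6 (rule 18): 0000000000
Gen 7 (rule 89): 1111111111
Gen 8 (rule 18): 0000000000
Gen 9 (rule 89): 1111111111
Gen 10 (rule 18): 0000000000
Gen 11 (rule 89): 1111111111

Answer: 6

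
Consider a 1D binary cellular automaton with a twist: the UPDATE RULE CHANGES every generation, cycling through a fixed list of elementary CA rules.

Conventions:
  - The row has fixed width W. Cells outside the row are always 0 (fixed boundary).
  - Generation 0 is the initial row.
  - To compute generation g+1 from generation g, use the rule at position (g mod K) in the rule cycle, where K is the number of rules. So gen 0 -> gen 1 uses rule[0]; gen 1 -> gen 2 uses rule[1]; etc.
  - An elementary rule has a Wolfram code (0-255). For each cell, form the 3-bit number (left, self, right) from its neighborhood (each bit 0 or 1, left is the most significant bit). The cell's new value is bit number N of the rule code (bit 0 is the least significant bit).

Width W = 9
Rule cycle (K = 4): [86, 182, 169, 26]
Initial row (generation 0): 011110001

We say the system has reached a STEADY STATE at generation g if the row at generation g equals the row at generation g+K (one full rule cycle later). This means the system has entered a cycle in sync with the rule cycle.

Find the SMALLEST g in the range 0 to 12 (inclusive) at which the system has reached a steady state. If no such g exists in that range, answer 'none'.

Gen 0: 011110001
Gen 1 (rule 86): 100011011
Gen 2 (rule 182): 110100100
Gen 3 (rule 169): 101000001
Gen 4 (rule 26): 000100010
Gen 5 (rule 86): 001110111
Gen 6 (rule 182): 010101010
Gen 7 (rule 169): 001010100
Gen 8 (rule 26): 010000010
Gen 9 (rule 86): 111000111
Gen 10 (rule 182): 010101010
Gen 11 (rule 169): 001010100
Gen 12 (rule 26): 010000010
Gen 13 (rule 86): 111000111
Gen 14 (rule 182): 010101010
Gen 15 (rule 169): 001010100
Gen 16 (rule 26): 010000010

Answer: 6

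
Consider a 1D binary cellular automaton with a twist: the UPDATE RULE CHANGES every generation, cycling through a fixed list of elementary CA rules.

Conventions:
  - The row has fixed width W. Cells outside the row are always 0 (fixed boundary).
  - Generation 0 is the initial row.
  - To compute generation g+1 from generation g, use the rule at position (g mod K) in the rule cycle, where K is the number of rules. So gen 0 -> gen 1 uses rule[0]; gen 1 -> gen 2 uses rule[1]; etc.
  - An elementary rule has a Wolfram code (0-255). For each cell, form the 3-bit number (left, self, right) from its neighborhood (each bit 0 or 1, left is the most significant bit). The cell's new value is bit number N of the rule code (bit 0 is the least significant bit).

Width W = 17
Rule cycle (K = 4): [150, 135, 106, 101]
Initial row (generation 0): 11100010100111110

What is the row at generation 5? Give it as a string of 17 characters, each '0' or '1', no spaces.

Gen 0: 11100010100111110
Gen 1 (rule 150): 01010110111011101
Gen 2 (rule 135): 11010000010001001
Gen 3 (rule 106): 11100000100010010
Gen 4 (rule 101): 00101110101010010
Gen 5 (rule 150): 01100100101011111

Answer: 01100100101011111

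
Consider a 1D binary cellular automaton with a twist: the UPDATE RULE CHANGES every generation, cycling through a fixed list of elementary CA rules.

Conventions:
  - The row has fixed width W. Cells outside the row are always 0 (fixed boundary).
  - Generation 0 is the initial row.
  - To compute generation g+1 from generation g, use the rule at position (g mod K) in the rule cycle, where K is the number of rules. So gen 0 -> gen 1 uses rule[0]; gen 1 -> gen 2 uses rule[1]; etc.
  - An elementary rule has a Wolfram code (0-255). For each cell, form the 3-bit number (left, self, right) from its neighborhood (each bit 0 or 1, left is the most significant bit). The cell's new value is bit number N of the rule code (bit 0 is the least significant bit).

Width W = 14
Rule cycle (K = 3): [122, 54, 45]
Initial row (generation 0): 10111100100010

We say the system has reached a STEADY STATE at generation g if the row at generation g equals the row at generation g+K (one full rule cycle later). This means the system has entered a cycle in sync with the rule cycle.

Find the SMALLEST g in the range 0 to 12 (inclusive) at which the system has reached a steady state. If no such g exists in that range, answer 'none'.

Answer: none

Derivation:
Gen 0: 10111100100010
Gen 1 (rule 122): 01100111010101
Gen 2 (rule 54): 10011000111111
Gen 3 (rule 45): 10010010100000
Gen 4 (rule 122): 01101101010000
Gen 5 (rule 54): 10010011111000
Gen 6 (rule 45): 10010010000011
Gen 7 (rule 122): 01101101000111
Gen 8 (rule 54): 10010011101000
Gen 9 (rule 45): 10010010011011
Gen 10 (rule 122): 01101101111111
Gen 11 (rule 54): 10010010000000
Gen 12 (rule 45): 10010010111111
Gen 13 (rule 122): 01101101100001
Gen 14 (rule 54): 10010010010011
Gen 15 (rule 45): 10010010010010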